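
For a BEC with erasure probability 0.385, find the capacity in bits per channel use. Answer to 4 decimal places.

0.6150 bits

Binary erasure channel: capacity C = 1 − ε.
C = 1 − 0.385 = 0.6150 bits per channel use.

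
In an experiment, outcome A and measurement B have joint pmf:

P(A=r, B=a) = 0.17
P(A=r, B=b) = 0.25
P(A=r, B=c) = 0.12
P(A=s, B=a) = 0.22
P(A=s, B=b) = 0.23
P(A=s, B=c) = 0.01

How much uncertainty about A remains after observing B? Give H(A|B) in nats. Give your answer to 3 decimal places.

Marginals: p(A) = (0.5400, 0.4600), p(B) = (0.3900, 0.4800, 0.1300).
H(A|B) = Σ p(B) · H(A|B=·).
  B=a: p=0.3900, H(A|B=a) = 0.6849
  B=b: p=0.4800, H(A|B=b) = 0.6923
  B=c: p=0.1300, H(A|B=c) = 0.2712
Weighted sum = 0.635 nats.

0.635 nats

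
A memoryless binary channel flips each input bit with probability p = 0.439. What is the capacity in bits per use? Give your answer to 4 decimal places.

Binary symmetric channel: C = 1 − h₂(ε) where h₂ is the binary entropy function.
h₂(0.439) = −0.439·log₂0.439 − 0.561·log₂0.561 = 0.9892.
C = 1 − 0.9892 = 0.0108 bits per channel use.

0.0108 bits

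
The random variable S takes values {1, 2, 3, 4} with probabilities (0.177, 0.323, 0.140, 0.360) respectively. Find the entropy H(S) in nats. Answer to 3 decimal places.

H(S) = −Σ p·ln p.
  −(0.177)·ln(0.177) = 0.3065
  −(0.323)·ln(0.323) = 0.3650
  −(0.140)·ln(0.140) = 0.2753
  −(0.360)·ln(0.360) = 0.3678
Sum: 0.3065 + 0.3650 + 0.2753 + 0.3678 = 1.315 nats.

1.315 nats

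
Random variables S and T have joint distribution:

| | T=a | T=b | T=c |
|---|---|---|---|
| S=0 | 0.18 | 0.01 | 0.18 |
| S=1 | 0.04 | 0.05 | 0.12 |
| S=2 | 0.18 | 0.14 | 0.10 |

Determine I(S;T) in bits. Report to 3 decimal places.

Marginals: p(S) = (0.3700, 0.2100, 0.4200), p(T) = (0.4000, 0.2000, 0.4000).
I(S;T) = H(S) + H(T) − H(S,T).
H(S) = 1.5292, H(T) = 1.5219, H(S,T) = 2.9006.
I(S;T) = 1.5292 + 1.5219 − 2.9006 = 0.151 bits.

0.151 bits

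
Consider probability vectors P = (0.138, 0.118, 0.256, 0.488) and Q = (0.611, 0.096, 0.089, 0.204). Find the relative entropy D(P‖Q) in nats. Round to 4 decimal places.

D(P‖Q) = Σ p·ln(p/q).
  0.138·ln(0.138/0.611) = -0.20532
  0.118·ln(0.118/0.096) = 0.02435
  0.256·ln(0.256/0.089) = 0.27047
  0.488·ln(0.488/0.204) = 0.42563
D(P‖Q) = 0.5151 nats.

0.5151 nats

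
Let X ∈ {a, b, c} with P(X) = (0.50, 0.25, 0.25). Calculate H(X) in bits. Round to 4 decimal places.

1.5000 bits

H(X) = −Σ p·log₂ p.
  −(0.50)·log₂(0.50) = 0.50000
  −(0.25)·log₂(0.25) = 0.50000
  −(0.25)·log₂(0.25) = 0.50000
Sum: 0.50000 + 0.50000 + 0.50000 = 1.5000 bits.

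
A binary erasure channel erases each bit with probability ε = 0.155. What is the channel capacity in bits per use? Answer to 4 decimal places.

Binary erasure channel: capacity C = 1 − ε.
C = 1 − 0.155 = 0.8450 bits per channel use.

0.8450 bits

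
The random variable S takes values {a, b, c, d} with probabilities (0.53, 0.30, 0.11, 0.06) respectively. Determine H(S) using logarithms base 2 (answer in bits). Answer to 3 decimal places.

1.600 bits

H(S) = −Σ p·log₂ p.
  −(0.53)·log₂(0.53) = 0.4854
  −(0.30)·log₂(0.30) = 0.5211
  −(0.11)·log₂(0.11) = 0.3503
  −(0.06)·log₂(0.06) = 0.2435
Sum: 0.4854 + 0.5211 + 0.3503 + 0.2435 = 1.600 bits.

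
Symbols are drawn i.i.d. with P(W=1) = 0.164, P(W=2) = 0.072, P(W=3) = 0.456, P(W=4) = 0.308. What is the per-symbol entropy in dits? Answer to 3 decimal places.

0.524 dits

H(W) = −Σ p·log₁₀ p.
  −(0.164)·log₁₀(0.164) = 0.1288
  −(0.072)·log₁₀(0.072) = 0.0823
  −(0.456)·log₁₀(0.456) = 0.1555
  −(0.308)·log₁₀(0.308) = 0.1575
Sum: 0.1288 + 0.0823 + 0.1555 + 0.1575 = 0.524 dits.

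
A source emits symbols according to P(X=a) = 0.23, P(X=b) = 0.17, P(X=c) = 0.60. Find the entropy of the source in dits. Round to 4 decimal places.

H(X) = −Σ p·log₁₀ p.
  −(0.23)·log₁₀(0.23) = 0.14680
  −(0.17)·log₁₀(0.17) = 0.13082
  −(0.60)·log₁₀(0.60) = 0.13311
Sum: 0.14680 + 0.13082 + 0.13311 = 0.4107 dits.

0.4107 dits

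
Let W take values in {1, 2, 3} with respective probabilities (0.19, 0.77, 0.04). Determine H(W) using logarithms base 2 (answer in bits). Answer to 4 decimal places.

H(W) = −Σ p·log₂ p.
  −(0.19)·log₂(0.19) = 0.45523
  −(0.77)·log₂(0.77) = 0.29034
  −(0.04)·log₂(0.04) = 0.18575
Sum: 0.45523 + 0.29034 + 0.18575 = 0.9313 bits.

0.9313 bits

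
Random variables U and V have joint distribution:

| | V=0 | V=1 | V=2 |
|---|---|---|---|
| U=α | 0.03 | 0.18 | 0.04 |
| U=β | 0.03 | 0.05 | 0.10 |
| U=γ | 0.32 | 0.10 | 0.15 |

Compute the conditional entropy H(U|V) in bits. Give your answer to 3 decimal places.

1.175 bits

Marginals: p(U) = (0.2500, 0.1800, 0.5700), p(V) = (0.3800, 0.3300, 0.2900).
H(U|V) = Σ p(V) · H(U|V=·).
  V=0: p=0.3800, H(U|V=0) = 0.7871
  V=1: p=0.3300, H(U|V=1) = 1.4114
  V=2: p=0.2900, H(U|V=2) = 1.4158
Weighted sum = 1.175 bits.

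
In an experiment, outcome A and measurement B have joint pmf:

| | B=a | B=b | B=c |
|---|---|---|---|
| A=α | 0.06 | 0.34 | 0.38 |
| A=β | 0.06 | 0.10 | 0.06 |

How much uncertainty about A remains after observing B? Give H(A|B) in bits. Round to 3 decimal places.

Marginals: p(A) = (0.7800, 0.2200), p(B) = (0.1200, 0.4400, 0.4400).
H(A|B) = Σ p(B) · H(A|B=·).
  B=a: p=0.1200, H(A|B=a) = 1.0000
  B=b: p=0.4400, H(A|B=b) = 0.7732
  B=c: p=0.4400, H(A|B=c) = 0.5746
Weighted sum = 0.713 bits.

0.713 bits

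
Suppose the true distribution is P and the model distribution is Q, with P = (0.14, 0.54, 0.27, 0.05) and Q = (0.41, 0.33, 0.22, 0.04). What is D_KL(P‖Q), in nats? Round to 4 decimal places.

D(P‖Q) = Σ p·ln(p/q).
  0.14·ln(0.14/0.41) = -0.15043
  0.54·ln(0.54/0.33) = 0.26594
  0.27·ln(0.27/0.22) = 0.05529
  0.05·ln(0.05/0.04) = 0.01116
D(P‖Q) = 0.1820 nats.

0.1820 nats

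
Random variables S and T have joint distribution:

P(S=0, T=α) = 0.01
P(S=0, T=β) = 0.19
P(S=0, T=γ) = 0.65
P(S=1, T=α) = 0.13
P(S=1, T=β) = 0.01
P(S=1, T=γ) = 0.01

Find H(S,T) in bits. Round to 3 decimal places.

H(S,T) = −Σ p(x,y)·log₂ p(x,y) over all 6 cells.
  cell (0,α): −0.01·log₂0.01 = 0.0664
  cell (0,β): −0.19·log₂0.19 = 0.4552
  cell (0,γ): −0.65·log₂0.65 = 0.4040
  cell (1,α): −0.13·log₂0.13 = 0.3826
  cell (1,β): −0.01·log₂0.01 = 0.0664
  cell (1,γ): −0.01·log₂0.01 = 0.0664
Sum = 1.441 bits.

1.441 bits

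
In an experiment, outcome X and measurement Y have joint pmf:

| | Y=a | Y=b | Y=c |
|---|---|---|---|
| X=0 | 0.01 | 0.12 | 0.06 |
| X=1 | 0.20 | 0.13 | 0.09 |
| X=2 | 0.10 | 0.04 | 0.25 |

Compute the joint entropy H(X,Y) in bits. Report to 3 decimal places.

H(X,Y) = −Σ p(x,y)·log₂ p(x,y) over all 9 cells.
  cell (0,a): −0.01·log₂0.01 = 0.0664
  cell (0,b): −0.12·log₂0.12 = 0.3671
  cell (0,c): −0.06·log₂0.06 = 0.2435
  cell (1,a): −0.20·log₂0.20 = 0.4644
  cell (1,b): −0.13·log₂0.13 = 0.3826
  cell (1,c): −0.09·log₂0.09 = 0.3127
  cell (2,a): −0.10·log₂0.10 = 0.3322
  cell (2,b): −0.04·log₂0.04 = 0.1858
  cell (2,c): −0.25·log₂0.25 = 0.5000
Sum = 2.855 bits.

2.855 bits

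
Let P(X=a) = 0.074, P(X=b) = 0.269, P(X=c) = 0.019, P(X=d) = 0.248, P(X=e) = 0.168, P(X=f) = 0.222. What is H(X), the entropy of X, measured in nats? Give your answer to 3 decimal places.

H(X) = −Σ p·ln p.
  −(0.074)·ln(0.074) = 0.1927
  −(0.269)·ln(0.269) = 0.3532
  −(0.019)·ln(0.019) = 0.0753
  −(0.248)·ln(0.248) = 0.3458
  −(0.168)·ln(0.168) = 0.2997
  −(0.222)·ln(0.222) = 0.3341
Sum: 0.1927 + 0.3532 + 0.0753 + 0.3458 + 0.2997 + 0.3341 = 1.601 nats.

1.601 nats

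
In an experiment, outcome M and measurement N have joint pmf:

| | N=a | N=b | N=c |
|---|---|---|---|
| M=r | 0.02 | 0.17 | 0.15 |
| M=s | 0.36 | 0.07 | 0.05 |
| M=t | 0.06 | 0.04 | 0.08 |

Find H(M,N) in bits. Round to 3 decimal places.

2.694 bits

H(M,N) = −Σ p(x,y)·log₂ p(x,y) over all 9 cells.
  cell (r,a): −0.02·log₂0.02 = 0.1129
  cell (r,b): −0.17·log₂0.17 = 0.4346
  cell (r,c): −0.15·log₂0.15 = 0.4105
  cell (s,a): −0.36·log₂0.36 = 0.5306
  cell (s,b): −0.07·log₂0.07 = 0.2686
  cell (s,c): −0.05·log₂0.05 = 0.2161
  cell (t,a): −0.06·log₂0.06 = 0.2435
  cell (t,b): −0.04·log₂0.04 = 0.1858
  cell (t,c): −0.08·log₂0.08 = 0.2915
Sum = 2.694 bits.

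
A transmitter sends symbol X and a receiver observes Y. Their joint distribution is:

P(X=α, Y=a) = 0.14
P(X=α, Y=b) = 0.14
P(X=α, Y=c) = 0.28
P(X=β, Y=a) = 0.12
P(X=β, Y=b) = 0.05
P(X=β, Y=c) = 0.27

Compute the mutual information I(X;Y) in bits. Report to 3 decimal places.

Marginals: p(X) = (0.5600, 0.4400), p(Y) = (0.2600, 0.1900, 0.5500).
I(X;Y) = Σ p(x,y)·log₂[p(x,y)/(p(x)p(y))].
  (α,a): 0.14·log₂(0.9615) = -0.0079
  (α,b): 0.14·log₂(1.3158) = 0.0554
  (α,c): 0.28·log₂(0.9091) = -0.0385
  (β,a): 0.12·log₂(1.0490) = 0.0083
  (β,b): 0.05·log₂(0.5981) = -0.0371
  (β,c): 0.27·log₂(1.1157) = 0.0426
Sum = 0.023 bits.

0.023 bits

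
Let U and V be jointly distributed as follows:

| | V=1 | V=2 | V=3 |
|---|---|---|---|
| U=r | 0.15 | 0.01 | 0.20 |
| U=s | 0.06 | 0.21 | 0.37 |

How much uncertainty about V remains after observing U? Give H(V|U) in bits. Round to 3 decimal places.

1.246 bits

Marginals: p(U) = (0.3600, 0.6400), p(V) = (0.2100, 0.2200, 0.5700).
H(V|U) = Σ p(U) · H(V|U=·).
  U=r: p=0.3600, H(V|U=r) = 1.1410
  U=s: p=0.6400, H(V|U=s) = 1.3047
Weighted sum = 1.246 bits.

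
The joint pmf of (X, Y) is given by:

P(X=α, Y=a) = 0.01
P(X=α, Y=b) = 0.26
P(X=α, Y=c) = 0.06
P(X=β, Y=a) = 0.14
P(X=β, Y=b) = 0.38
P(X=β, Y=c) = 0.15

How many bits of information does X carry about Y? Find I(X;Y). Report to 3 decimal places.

Marginals: p(X) = (0.3300, 0.6700), p(Y) = (0.1500, 0.6400, 0.2100).
I(X;Y) = H(X) + H(Y) − H(X,Y).
H(X) = 0.9149, H(Y) = 1.2954, H(X,Y) = 2.1534.
I(X;Y) = 0.9149 + 1.2954 − 2.1534 = 0.057 bits.

0.057 bits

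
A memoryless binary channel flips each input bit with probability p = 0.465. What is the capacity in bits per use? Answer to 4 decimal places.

Binary symmetric channel: C = 1 − h₂(ε) where h₂ is the binary entropy function.
h₂(0.465) = −0.465·log₂0.465 − 0.535·log₂0.535 = 0.9965.
C = 1 − 0.9965 = 0.0035 bits per channel use.

0.0035 bits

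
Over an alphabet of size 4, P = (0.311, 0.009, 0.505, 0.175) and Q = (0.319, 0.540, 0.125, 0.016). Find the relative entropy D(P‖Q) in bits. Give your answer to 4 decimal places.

1.5567 bits

D(P‖Q) = Σ p·log₂(p/q).
  0.311·log₂(0.311/0.319) = -0.01140
  0.009·log₂(0.009/0.540) = -0.05316
  0.505·log₂(0.505/0.125) = 1.01725
  0.175·log₂(0.175/0.016) = 0.60396
D(P‖Q) = 1.5567 bits.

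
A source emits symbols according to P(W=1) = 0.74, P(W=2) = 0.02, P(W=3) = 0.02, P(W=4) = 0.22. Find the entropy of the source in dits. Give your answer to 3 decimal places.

H(W) = −Σ p·log₁₀ p.
  −(0.74)·log₁₀(0.74) = 0.0968
  −(0.02)·log₁₀(0.02) = 0.0340
  −(0.02)·log₁₀(0.02) = 0.0340
  −(0.22)·log₁₀(0.22) = 0.1447
Sum: 0.0968 + 0.0340 + 0.0340 + 0.1447 = 0.309 dits.

0.309 dits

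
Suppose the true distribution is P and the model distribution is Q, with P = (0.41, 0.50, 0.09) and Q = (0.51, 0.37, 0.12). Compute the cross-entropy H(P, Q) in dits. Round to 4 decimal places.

0.4187 dits

H(P,Q) = −Σ p·log₁₀ q.
  −0.41·log₁₀(0.51) = 0.11990
  −0.50·log₁₀(0.37) = 0.21590
  −0.09·log₁₀(0.12) = 0.08287
H(P,Q) = 0.4187 dits.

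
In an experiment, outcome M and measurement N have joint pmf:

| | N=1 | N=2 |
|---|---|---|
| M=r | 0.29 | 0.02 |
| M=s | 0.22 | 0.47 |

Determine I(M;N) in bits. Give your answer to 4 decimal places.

Marginals: p(M) = (0.3100, 0.6900), p(N) = (0.5100, 0.4900).
I(M;N) = H(M) + H(N) − H(M,N).
H(M) = 0.8932, H(N) = 0.9997, H(M,N) = 1.6233.
I(M;N) = 0.8932 + 0.9997 − 1.6233 = 0.2696 bits.

0.2696 bits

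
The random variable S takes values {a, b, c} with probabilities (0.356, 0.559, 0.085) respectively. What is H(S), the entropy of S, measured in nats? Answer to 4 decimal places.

H(S) = −Σ p·ln p.
  −(0.356)·ln(0.356) = 0.36769
  −(0.559)·ln(0.559) = 0.32512
  −(0.085)·ln(0.085) = 0.20953
Sum: 0.36769 + 0.32512 + 0.20953 = 0.9023 nats.

0.9023 nats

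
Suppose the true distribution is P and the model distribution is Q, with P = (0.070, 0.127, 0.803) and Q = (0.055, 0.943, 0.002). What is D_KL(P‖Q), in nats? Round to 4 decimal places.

4.5764 nats

D(P‖Q) = Σ p·ln(p/q).
  0.070·ln(0.070/0.055) = 0.01688
  0.127·ln(0.127/0.943) = -0.25462
  0.803·ln(0.803/0.002) = 4.81415
D(P‖Q) = 4.5764 nats.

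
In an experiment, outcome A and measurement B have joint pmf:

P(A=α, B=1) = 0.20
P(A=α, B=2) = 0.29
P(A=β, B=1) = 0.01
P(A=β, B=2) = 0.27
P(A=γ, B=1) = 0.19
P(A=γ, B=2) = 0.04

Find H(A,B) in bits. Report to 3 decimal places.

H(A,B) = −Σ p(x,y)·log₂ p(x,y) over all 6 cells.
  cell (α,1): −0.20·log₂0.20 = 0.4644
  cell (α,2): −0.29·log₂0.29 = 0.5179
  cell (β,1): −0.01·log₂0.01 = 0.0664
  cell (β,2): −0.27·log₂0.27 = 0.5100
  cell (γ,1): −0.19·log₂0.19 = 0.4552
  cell (γ,2): −0.04·log₂0.04 = 0.1858
Sum = 2.200 bits.

2.200 bits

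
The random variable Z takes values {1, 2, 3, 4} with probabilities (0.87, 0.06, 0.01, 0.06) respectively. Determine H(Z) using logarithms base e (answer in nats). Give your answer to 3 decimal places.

H(Z) = −Σ p·ln p.
  −(0.87)·ln(0.87) = 0.1212
  −(0.06)·ln(0.06) = 0.1688
  −(0.01)·ln(0.01) = 0.0461
  −(0.06)·ln(0.06) = 0.1688
Sum: 0.1212 + 0.1688 + 0.0461 + 0.1688 = 0.505 nats.

0.505 nats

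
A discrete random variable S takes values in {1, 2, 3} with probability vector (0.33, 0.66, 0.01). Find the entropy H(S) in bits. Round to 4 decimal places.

H(S) = −Σ p·log₂ p.
  −(0.33)·log₂(0.33) = 0.52782
  −(0.66)·log₂(0.66) = 0.39564
  −(0.01)·log₂(0.01) = 0.06644
Sum: 0.52782 + 0.39564 + 0.06644 = 0.9899 bits.

0.9899 bits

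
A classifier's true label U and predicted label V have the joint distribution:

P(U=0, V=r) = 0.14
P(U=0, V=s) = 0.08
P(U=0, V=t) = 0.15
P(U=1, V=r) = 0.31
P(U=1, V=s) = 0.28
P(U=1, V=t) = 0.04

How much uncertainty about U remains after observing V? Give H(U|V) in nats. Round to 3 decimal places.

0.567 nats

Marginals: p(U) = (0.3700, 0.6300), p(V) = (0.4500, 0.3600, 0.1900).
H(U|V) = Σ p(V) · H(U|V=·).
  V=r: p=0.4500, H(U|V=r) = 0.6200
  V=s: p=0.3600, H(U|V=s) = 0.5297
  V=t: p=0.1900, H(U|V=t) = 0.5147
Weighted sum = 0.567 nats.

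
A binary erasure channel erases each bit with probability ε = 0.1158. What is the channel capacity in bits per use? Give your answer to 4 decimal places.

0.8842 bits

Binary erasure channel: capacity C = 1 − ε.
C = 1 − 0.1158 = 0.8842 bits per channel use.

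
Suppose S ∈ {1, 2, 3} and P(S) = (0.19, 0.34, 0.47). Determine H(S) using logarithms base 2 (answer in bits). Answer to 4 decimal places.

H(S) = −Σ p·log₂ p.
  −(0.19)·log₂(0.19) = 0.45523
  −(0.34)·log₂(0.34) = 0.52917
  −(0.47)·log₂(0.47) = 0.51196
Sum: 0.45523 + 0.52917 + 0.51196 = 1.4964 bits.

1.4964 bits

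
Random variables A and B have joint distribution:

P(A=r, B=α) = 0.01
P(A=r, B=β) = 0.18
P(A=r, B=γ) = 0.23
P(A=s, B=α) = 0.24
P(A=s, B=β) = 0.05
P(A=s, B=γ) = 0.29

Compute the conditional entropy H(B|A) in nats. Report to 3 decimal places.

0.864 nats

Marginals: p(A) = (0.4200, 0.5800), p(B) = (0.2500, 0.2300, 0.5200).
H(B|A) = Σ p(A) · H(B|A=·).
  A=r: p=0.4200, H(B|A=r) = 0.7819
  A=s: p=0.5800, H(B|A=s) = 0.9230
Weighted sum = 0.864 nats.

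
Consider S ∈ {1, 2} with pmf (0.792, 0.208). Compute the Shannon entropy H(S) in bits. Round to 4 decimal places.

0.7376 bits

H(S) = −Σ p·log₂ p.
  −(0.792)·log₂(0.792) = 0.26645
  −(0.208)·log₂(0.208) = 0.47119
Sum: 0.26645 + 0.47119 = 0.7376 bits.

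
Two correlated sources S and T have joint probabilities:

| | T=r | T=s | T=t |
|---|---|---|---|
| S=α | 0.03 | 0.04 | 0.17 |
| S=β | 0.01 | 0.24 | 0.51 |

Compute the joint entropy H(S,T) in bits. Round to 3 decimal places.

H(S,T) = −Σ p(x,y)·log₂ p(x,y) over all 6 cells.
  cell (α,r): −0.03·log₂0.03 = 0.1518
  cell (α,s): −0.04·log₂0.04 = 0.1858
  cell (α,t): −0.17·log₂0.17 = 0.4346
  cell (β,r): −0.01·log₂0.01 = 0.0664
  cell (β,s): −0.24·log₂0.24 = 0.4941
  cell (β,t): −0.51·log₂0.51 = 0.4954
Sum = 1.828 bits.

1.828 bits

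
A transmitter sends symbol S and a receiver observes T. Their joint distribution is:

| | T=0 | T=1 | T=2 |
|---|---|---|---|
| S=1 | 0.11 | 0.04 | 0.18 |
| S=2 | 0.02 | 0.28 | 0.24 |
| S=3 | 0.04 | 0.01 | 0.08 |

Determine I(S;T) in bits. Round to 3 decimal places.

Marginals: p(S) = (0.3300, 0.5400, 0.1300), p(T) = (0.1700, 0.3300, 0.5000).
I(S;T) = Σ p(x,y)·log₂[p(x,y)/(p(x)p(y))].
  (1,0): 0.11·log₂(1.9608) = 0.1069
  (1,1): 0.04·log₂(0.3673) = -0.0578
  (1,2): 0.18·log₂(1.0909) = 0.0226
  (2,0): 0.02·log₂(0.2179) = -0.0440
  (2,1): 0.28·log₂(1.5713) = 0.1825
  (2,2): 0.24·log₂(0.8889) = -0.0408
  (3,0): 0.04·log₂(1.8100) = 0.0342
  (3,1): 0.01·log₂(0.2331) = -0.0210
  (3,2): 0.08·log₂(1.2308) = 0.0240
Sum = 0.207 bits.

0.207 bits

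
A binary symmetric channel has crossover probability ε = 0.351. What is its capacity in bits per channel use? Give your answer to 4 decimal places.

Binary symmetric channel: C = 1 − h₂(ε) where h₂ is the binary entropy function.
h₂(0.351) = −0.351·log₂0.351 − 0.649·log₂0.649 = 0.9350.
C = 1 − 0.9350 = 0.0650 bits per channel use.

0.0650 bits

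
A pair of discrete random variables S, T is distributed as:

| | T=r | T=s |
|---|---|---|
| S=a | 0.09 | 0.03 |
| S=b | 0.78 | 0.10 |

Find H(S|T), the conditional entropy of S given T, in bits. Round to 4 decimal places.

Chain rule: H(S|T) = H(S,T) − H(T).
Marginals: p(S) = (0.1200, 0.8800), p(T) = (0.8700, 0.1300).
H(S,T) = 1.0762 bits; H(T) = 0.5574 bits.
H(S|T) = 1.0762 − 0.5574 = 0.5188 bits.

0.5188 bits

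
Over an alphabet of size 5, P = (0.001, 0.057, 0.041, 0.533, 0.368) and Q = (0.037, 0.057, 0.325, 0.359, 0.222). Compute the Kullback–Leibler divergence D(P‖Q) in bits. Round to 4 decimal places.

D(P‖Q) = Σ p·log₂(p/q).
  0.001·log₂(0.001/0.037) = -0.00521
  0.057·log₂(0.057/0.057) = 0.00000
  0.041·log₂(0.041/0.325) = -0.12246
  0.533·log₂(0.533/0.359) = 0.30389
  0.368·log₂(0.368/0.222) = 0.26833
D(P‖Q) = 0.4446 bits.

0.4446 bits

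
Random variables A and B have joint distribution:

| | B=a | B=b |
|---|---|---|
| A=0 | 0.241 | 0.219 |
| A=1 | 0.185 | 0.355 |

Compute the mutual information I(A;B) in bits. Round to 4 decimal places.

0.0242 bits

Marginals: p(A) = (0.4600, 0.5400), p(B) = (0.4260, 0.5740).
I(A;B) = H(A) + H(B) − H(A,B).
H(A) = 0.9954, H(B) = 0.9841, H(A,B) = 1.9553.
I(A;B) = 0.9954 + 0.9841 − 1.9553 = 0.0242 bits.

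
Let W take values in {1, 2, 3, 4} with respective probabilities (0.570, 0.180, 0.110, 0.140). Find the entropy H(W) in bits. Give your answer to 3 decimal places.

H(W) = −Σ p·log₂ p.
  −(0.570)·log₂(0.570) = 0.4623
  −(0.180)·log₂(0.180) = 0.4453
  −(0.110)·log₂(0.110) = 0.3503
  −(0.140)·log₂(0.140) = 0.3971
Sum: 0.4623 + 0.4453 + 0.3503 + 0.3971 = 1.655 bits.

1.655 bits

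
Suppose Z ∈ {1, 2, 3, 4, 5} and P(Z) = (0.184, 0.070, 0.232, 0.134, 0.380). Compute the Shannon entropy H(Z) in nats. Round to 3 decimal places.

1.474 nats

H(Z) = −Σ p·ln p.
  −(0.184)·ln(0.184) = 0.3115
  −(0.070)·ln(0.070) = 0.1861
  −(0.232)·ln(0.232) = 0.3390
  −(0.134)·ln(0.134) = 0.2693
  −(0.380)·ln(0.380) = 0.3677
Sum: 0.3115 + 0.1861 + 0.3390 + 0.2693 + 0.3677 = 1.474 nats.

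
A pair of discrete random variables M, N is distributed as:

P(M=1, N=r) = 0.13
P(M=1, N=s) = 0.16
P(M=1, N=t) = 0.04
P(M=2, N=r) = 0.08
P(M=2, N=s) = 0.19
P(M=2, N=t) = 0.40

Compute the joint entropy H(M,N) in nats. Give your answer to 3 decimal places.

H(M,N) = −Σ p(x,y)·ln p(x,y) over all 6 cells.
  cell (1,r): −0.13·ln0.13 = 0.2652
  cell (1,s): −0.16·ln0.16 = 0.2932
  cell (1,t): −0.04·ln0.04 = 0.1288
  cell (2,r): −0.08·ln0.08 = 0.2021
  cell (2,s): −0.19·ln0.19 = 0.3155
  cell (2,t): −0.40·ln0.40 = 0.3665
Sum = 1.571 nats.

1.571 nats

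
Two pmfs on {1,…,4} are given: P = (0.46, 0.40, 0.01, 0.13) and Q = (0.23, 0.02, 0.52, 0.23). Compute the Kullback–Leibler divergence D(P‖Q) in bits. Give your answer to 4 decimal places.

2.0248 bits

D(P‖Q) = Σ p·log₂(p/q).
  0.46·log₂(0.46/0.23) = 0.46000
  0.40·log₂(0.40/0.02) = 1.72877
  0.01·log₂(0.01/0.52) = -0.05700
  0.13·log₂(0.13/0.23) = -0.10701
D(P‖Q) = 2.0248 bits.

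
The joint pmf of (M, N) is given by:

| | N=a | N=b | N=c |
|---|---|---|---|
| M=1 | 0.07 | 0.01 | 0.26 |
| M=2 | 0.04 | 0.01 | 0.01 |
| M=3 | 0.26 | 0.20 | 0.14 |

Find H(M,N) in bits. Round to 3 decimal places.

2.526 bits

H(M,N) = −Σ p(x,y)·log₂ p(x,y) over all 9 cells.
  cell (1,a): −0.07·log₂0.07 = 0.2686
  cell (1,b): −0.01·log₂0.01 = 0.0664
  cell (1,c): −0.26·log₂0.26 = 0.5053
  cell (2,a): −0.04·log₂0.04 = 0.1858
  cell (2,b): −0.01·log₂0.01 = 0.0664
  cell (2,c): −0.01·log₂0.01 = 0.0664
  cell (3,a): −0.26·log₂0.26 = 0.5053
  cell (3,b): −0.20·log₂0.20 = 0.4644
  cell (3,c): −0.14·log₂0.14 = 0.3971
Sum = 2.526 bits.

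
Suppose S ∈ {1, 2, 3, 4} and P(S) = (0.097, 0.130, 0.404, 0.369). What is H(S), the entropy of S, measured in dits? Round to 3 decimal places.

H(S) = −Σ p·log₁₀ p.
  −(0.097)·log₁₀(0.097) = 0.0983
  −(0.130)·log₁₀(0.130) = 0.1152
  −(0.404)·log₁₀(0.404) = 0.1590
  −(0.369)·log₁₀(0.369) = 0.1598
Sum: 0.0983 + 0.1152 + 0.1590 + 0.1598 = 0.532 dits.

0.532 dits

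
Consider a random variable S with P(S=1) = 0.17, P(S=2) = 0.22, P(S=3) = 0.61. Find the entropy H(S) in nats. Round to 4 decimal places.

H(S) = −Σ p·ln p.
  −(0.17)·ln(0.17) = 0.30123
  −(0.22)·ln(0.22) = 0.33311
  −(0.61)·ln(0.61) = 0.30152
Sum: 0.30123 + 0.33311 + 0.30152 = 0.9359 nats.

0.9359 nats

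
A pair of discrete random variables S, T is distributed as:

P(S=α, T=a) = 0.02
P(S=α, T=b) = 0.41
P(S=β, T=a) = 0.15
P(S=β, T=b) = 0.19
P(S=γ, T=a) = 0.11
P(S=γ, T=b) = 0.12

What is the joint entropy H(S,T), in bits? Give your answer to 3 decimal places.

2.223 bits

H(S,T) = −Σ p(x,y)·log₂ p(x,y) over all 6 cells.
  cell (α,a): −0.02·log₂0.02 = 0.1129
  cell (α,b): −0.41·log₂0.41 = 0.5274
  cell (β,a): −0.15·log₂0.15 = 0.4105
  cell (β,b): −0.19·log₂0.19 = 0.4552
  cell (γ,a): −0.11·log₂0.11 = 0.3503
  cell (γ,b): −0.12·log₂0.12 = 0.3671
Sum = 2.223 bits.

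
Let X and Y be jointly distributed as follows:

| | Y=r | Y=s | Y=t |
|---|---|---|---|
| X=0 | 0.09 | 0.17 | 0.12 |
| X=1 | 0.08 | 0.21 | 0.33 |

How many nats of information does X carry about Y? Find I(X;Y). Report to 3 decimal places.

0.024 nats

Marginals: p(X) = (0.3800, 0.6200), p(Y) = (0.1700, 0.3800, 0.4500).
I(X;Y) = Σ p(x,y)·ln[p(x,y)/(p(x)p(y))].
  (0,r): 0.09·ln(1.3932) = 0.0298
  (0,s): 0.17·ln(1.1773) = 0.0277
  (0,t): 0.12·ln(0.7018) = -0.0425
  (1,r): 0.08·ln(0.7590) = -0.0221
  (1,s): 0.21·ln(0.8913) = -0.0242
  (1,t): 0.33·ln(1.1828) = 0.0554
Sum = 0.024 nats.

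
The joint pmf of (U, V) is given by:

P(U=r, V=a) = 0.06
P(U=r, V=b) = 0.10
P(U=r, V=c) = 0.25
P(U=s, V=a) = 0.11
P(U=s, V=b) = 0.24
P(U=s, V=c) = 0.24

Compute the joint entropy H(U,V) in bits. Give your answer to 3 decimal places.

H(U,V) = −Σ p(x,y)·log₂ p(x,y) over all 6 cells.
  cell (r,a): −0.06·log₂0.06 = 0.2435
  cell (r,b): −0.10·log₂0.10 = 0.3322
  cell (r,c): −0.25·log₂0.25 = 0.5000
  cell (s,a): −0.11·log₂0.11 = 0.3503
  cell (s,b): −0.24·log₂0.24 = 0.4941
  cell (s,c): −0.24·log₂0.24 = 0.4941
Sum = 2.414 bits.

2.414 bits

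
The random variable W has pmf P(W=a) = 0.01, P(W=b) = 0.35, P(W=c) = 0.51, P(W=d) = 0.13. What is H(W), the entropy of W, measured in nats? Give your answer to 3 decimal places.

H(W) = −Σ p·ln p.
  −(0.01)·ln(0.01) = 0.0461
  −(0.35)·ln(0.35) = 0.3674
  −(0.51)·ln(0.51) = 0.3434
  −(0.13)·ln(0.13) = 0.2652
Sum: 0.0461 + 0.3674 + 0.3434 + 0.2652 = 1.022 nats.

1.022 nats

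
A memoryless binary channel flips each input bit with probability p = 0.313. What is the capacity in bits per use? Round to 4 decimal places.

0.1034 bits

Binary symmetric channel: C = 1 − h₂(ε) where h₂ is the binary entropy function.
h₂(0.313) = −0.313·log₂0.313 − 0.687·log₂0.687 = 0.8966.
C = 1 − 0.8966 = 0.1034 bits per channel use.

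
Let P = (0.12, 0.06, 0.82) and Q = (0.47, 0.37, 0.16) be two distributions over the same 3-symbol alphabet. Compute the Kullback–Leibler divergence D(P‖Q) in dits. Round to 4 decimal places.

D(P‖Q) = Σ p·log₁₀(p/q).
  0.12·log₁₀(0.12/0.47) = -0.07115
  0.06·log₁₀(0.06/0.37) = -0.04740
  0.82·log₁₀(0.82/0.16) = 0.58195
D(P‖Q) = 0.4634 dits.

0.4634 dits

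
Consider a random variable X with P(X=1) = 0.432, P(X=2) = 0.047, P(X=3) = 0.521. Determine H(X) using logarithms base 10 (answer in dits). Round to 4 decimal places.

H(X) = −Σ p·log₁₀ p.
  −(0.432)·log₁₀(0.432) = 0.15747
  −(0.047)·log₁₀(0.047) = 0.06241
  −(0.521)·log₁₀(0.521) = 0.14753
Sum: 0.15747 + 0.06241 + 0.14753 = 0.3674 dits.

0.3674 dits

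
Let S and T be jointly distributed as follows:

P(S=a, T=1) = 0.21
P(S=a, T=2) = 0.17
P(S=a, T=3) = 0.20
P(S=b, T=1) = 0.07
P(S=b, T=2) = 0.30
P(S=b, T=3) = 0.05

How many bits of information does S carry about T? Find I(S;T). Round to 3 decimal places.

Marginals: p(S) = (0.5800, 0.4200), p(T) = (0.2800, 0.4700, 0.2500).
I(S;T) = H(S) + H(T) − H(S,T).
H(S) = 0.9815, H(T) = 1.5262, H(S,T) = 2.3775.
I(S;T) = 0.9815 + 1.5262 − 2.3775 = 0.130 bits.

0.130 bits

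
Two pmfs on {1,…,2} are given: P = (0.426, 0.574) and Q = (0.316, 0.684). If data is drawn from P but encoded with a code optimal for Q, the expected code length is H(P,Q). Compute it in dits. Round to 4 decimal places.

0.3078 dits

H(P,Q) = −Σ p·log₁₀ q.
  −0.426·log₁₀(0.316) = 0.21313
  −0.574·log₁₀(0.684) = 0.09468
H(P,Q) = 0.3078 dits.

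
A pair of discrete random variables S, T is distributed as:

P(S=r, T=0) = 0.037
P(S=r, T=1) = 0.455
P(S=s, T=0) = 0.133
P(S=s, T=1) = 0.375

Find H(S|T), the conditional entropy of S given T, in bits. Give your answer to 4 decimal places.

0.9529 bits

Chain rule: H(S|T) = H(S,T) − H(T).
Marginals: p(S) = (0.4920, 0.5080), p(T) = (0.1700, 0.8300).
H(S,T) = 1.6106 bits; H(T) = 0.6577 bits.
H(S|T) = 1.6106 − 0.6577 = 0.9529 bits.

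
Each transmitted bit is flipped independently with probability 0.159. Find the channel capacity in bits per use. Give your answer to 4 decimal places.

Binary symmetric channel: C = 1 − h₂(ε) where h₂ is the binary entropy function.
h₂(0.159) = −0.159·log₂0.159 − 0.841·log₂0.841 = 0.6319.
C = 1 − 0.6319 = 0.3681 bits per channel use.

0.3681 bits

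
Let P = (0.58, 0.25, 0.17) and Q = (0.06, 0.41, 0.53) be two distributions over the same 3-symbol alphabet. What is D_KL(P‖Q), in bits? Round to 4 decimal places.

D(P‖Q) = Σ p·log₂(p/q).
  0.58·log₂(0.58/0.06) = 1.89835
  0.25·log₂(0.25/0.41) = -0.17842
  0.17·log₂(0.17/0.53) = -0.27888
D(P‖Q) = 1.4410 bits.

1.4410 bits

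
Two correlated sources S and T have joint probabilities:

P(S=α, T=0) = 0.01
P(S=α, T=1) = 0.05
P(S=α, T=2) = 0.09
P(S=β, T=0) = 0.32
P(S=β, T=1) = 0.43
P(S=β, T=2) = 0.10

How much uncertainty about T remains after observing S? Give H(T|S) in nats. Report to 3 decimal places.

0.948 nats

Marginals: p(S) = (0.1500, 0.8500), p(T) = (0.3300, 0.4800, 0.1900).
H(T|S) = Σ p(S) · H(T|S=·).
  S=α: p=0.1500, H(T|S=α) = 0.8532
  S=β: p=0.8500, H(T|S=β) = 0.9643
Weighted sum = 0.948 nats.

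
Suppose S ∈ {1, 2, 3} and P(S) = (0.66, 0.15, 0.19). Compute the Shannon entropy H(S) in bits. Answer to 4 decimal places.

1.2614 bits

H(S) = −Σ p·log₂ p.
  −(0.66)·log₂(0.66) = 0.39564
  −(0.15)·log₂(0.15) = 0.41054
  −(0.19)·log₂(0.19) = 0.45523
Sum: 0.39564 + 0.41054 + 0.45523 = 1.2614 bits.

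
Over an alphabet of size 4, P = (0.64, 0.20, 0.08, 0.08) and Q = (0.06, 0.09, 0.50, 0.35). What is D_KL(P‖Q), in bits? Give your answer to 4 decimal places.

D(P‖Q) = Σ p·log₂(p/q).
  0.64·log₂(0.64/0.06) = 2.18562
  0.20·log₂(0.20/0.09) = 0.23040
  0.08·log₂(0.08/0.50) = -0.21151
  0.08·log₂(0.08/0.35) = -0.17034
D(P‖Q) = 2.0342 bits.

2.0342 bits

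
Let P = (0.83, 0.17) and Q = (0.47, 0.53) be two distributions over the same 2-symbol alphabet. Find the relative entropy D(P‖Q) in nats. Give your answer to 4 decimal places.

D(P‖Q) = Σ p·ln(p/q).
  0.83·ln(0.83/0.47) = 0.47202
  0.17·ln(0.17/0.53) = -0.19330
D(P‖Q) = 0.2787 nats.

0.2787 nats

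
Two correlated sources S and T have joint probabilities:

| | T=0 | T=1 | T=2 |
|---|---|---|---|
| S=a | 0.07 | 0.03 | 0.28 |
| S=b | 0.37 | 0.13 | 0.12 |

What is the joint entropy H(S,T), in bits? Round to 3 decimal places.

H(S,T) = −Σ p(x,y)·log₂ p(x,y) over all 6 cells.
  cell (a,0): −0.07·log₂0.07 = 0.2686
  cell (a,1): −0.03·log₂0.03 = 0.1518
  cell (a,2): −0.28·log₂0.28 = 0.5142
  cell (b,0): −0.37·log₂0.37 = 0.5307
  cell (b,1): −0.13·log₂0.13 = 0.3826
  cell (b,2): −0.12·log₂0.12 = 0.3671
Sum = 2.215 bits.

2.215 bits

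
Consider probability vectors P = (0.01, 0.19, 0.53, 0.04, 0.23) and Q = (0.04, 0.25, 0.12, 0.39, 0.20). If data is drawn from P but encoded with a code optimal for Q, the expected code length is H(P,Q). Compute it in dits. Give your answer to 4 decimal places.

H(P,Q) = −Σ p·log₁₀ q.
  −0.01·log₁₀(0.04) = 0.01398
  −0.19·log₁₀(0.25) = 0.11439
  −0.53·log₁₀(0.12) = 0.48803
  −0.04·log₁₀(0.39) = 0.01636
  −0.23·log₁₀(0.20) = 0.16076
H(P,Q) = 0.7935 dits.

0.7935 dits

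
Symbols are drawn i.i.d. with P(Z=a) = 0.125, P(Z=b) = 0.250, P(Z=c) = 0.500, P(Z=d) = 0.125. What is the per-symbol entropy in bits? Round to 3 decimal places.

H(Z) = −Σ p·log₂ p.
  −(0.125)·log₂(0.125) = 0.3750
  −(0.250)·log₂(0.250) = 0.5000
  −(0.500)·log₂(0.500) = 0.5000
  −(0.125)·log₂(0.125) = 0.3750
Sum: 0.3750 + 0.5000 + 0.5000 + 0.3750 = 1.750 bits.

1.750 bits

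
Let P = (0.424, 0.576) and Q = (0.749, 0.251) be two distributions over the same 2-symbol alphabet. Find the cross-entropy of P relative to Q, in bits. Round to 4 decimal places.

1.3255 bits

H(P,Q) = −Σ p·log₂ q.
  −0.424·log₂(0.749) = 0.17679
  −0.576·log₂(0.251) = 1.14868
H(P,Q) = 1.3255 bits.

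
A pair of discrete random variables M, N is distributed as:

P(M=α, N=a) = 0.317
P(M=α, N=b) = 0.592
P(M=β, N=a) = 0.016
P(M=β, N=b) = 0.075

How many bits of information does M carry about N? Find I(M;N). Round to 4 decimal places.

0.0089 bits

Marginals: p(M) = (0.9090, 0.0910), p(N) = (0.3330, 0.6670).
I(M;N) = Σ p(x,y)·log₂[p(x,y)/(p(x)p(y))].
  (α,a): 0.317·log₂(1.0473) = 0.02111
  (α,b): 0.592·log₂(0.9764) = -0.02039
  (β,a): 0.016·log₂(0.5280) = -0.01474
  (β,b): 0.075·log₂(1.2356) = 0.02289
Sum = 0.0089 bits.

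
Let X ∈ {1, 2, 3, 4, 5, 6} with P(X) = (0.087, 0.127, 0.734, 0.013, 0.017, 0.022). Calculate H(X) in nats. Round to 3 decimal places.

0.911 nats

H(X) = −Σ p·ln p.
  −(0.087)·ln(0.087) = 0.2124
  −(0.127)·ln(0.127) = 0.2621
  −(0.734)·ln(0.734) = 0.2270
  −(0.013)·ln(0.013) = 0.0565
  −(0.017)·ln(0.017) = 0.0693
  −(0.022)·ln(0.022) = 0.0840
Sum: 0.2124 + 0.2621 + 0.2270 + 0.0565 + 0.0693 + 0.0840 = 0.911 nats.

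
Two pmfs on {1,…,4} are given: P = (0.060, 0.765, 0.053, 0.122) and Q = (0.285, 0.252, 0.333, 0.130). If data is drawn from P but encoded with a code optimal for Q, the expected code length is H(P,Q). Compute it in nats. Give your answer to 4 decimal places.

H(P,Q) = −Σ p·ln q.
  −0.060·ln(0.285) = 0.07532
  −0.765·ln(0.252) = 1.05442
  −0.053·ln(0.333) = 0.05828
  −0.122·ln(0.130) = 0.24891
H(P,Q) = 1.4369 nats.

1.4369 nats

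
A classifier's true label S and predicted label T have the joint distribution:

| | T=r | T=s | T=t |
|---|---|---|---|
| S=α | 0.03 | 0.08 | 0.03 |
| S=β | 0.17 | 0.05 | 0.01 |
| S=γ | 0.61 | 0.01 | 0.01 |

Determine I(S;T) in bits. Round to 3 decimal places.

0.284 bits

Marginals: p(S) = (0.1400, 0.2300, 0.6300), p(T) = (0.8100, 0.1400, 0.0500).
I(S;T) = H(S) + H(T) − H(S,T).
H(S) = 1.3047, H(T) = 0.8595, H(S,T) = 1.8800.
I(S;T) = 1.3047 + 0.8595 − 1.8800 = 0.284 bits.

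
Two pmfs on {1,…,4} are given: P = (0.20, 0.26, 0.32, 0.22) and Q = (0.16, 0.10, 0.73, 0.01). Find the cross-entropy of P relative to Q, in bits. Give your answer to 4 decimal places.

H(P,Q) = −Σ p·log₂ q.
  −0.20·log₂(0.16) = 0.52877
  −0.26·log₂(0.10) = 0.86370
  −0.32·log₂(0.73) = 0.14529
  −0.22·log₂(0.01) = 1.46165
H(P,Q) = 2.9994 bits.

2.9994 bits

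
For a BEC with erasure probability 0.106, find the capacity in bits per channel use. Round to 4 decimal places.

Binary erasure channel: capacity C = 1 − ε.
C = 1 − 0.106 = 0.8940 bits per channel use.

0.8940 bits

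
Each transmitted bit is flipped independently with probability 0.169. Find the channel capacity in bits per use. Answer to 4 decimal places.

Binary symmetric channel: C = 1 − h₂(ε) where h₂ is the binary entropy function.
h₂(0.169) = −0.169·log₂0.169 − 0.831·log₂0.831 = 0.6554.
C = 1 − 0.6554 = 0.3446 bits per channel use.

0.3446 bits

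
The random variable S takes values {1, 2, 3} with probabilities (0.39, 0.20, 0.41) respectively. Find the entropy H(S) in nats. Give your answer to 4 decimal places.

H(S) = −Σ p·ln p.
  −(0.39)·ln(0.39) = 0.36723
  −(0.20)·ln(0.20) = 0.32189
  −(0.41)·ln(0.41) = 0.36556
Sum: 0.36723 + 0.32189 + 0.36556 = 1.0547 nats.

1.0547 nats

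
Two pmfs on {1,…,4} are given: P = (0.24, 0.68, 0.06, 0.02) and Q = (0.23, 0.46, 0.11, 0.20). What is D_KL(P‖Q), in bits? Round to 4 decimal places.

0.2793 bits

D(P‖Q) = Σ p·log₂(p/q).
  0.24·log₂(0.24/0.23) = 0.01474
  0.68·log₂(0.68/0.46) = 0.38345
  0.06·log₂(0.06/0.11) = -0.05247
  0.02·log₂(0.02/0.20) = -0.06644
D(P‖Q) = 0.2793 bits.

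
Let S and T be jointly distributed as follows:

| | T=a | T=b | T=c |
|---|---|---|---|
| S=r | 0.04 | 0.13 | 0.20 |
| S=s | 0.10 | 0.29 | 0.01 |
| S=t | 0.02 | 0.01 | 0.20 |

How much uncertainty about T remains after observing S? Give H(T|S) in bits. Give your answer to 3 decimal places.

Marginals: p(S) = (0.3700, 0.4000, 0.2300), p(T) = (0.1600, 0.4300, 0.4100).
H(T|S) = Σ p(S) · H(T|S=·).
  S=r: p=0.3700, H(T|S=r) = 1.3569
  S=s: p=0.4000, H(T|S=s) = 0.9694
  S=t: p=0.2300, H(T|S=t) = 0.6784
Weighted sum = 1.046 bits.

1.046 bits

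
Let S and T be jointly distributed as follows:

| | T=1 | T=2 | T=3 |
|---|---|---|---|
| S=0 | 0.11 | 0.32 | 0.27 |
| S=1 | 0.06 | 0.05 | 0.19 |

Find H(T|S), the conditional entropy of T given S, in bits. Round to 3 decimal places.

1.420 bits

Chain rule: H(T|S) = H(S,T) − H(S).
Marginals: p(S) = (0.7000, 0.3000), p(T) = (0.1700, 0.3700, 0.4600).
H(S,T) = 2.3012 bits; H(S) = 0.8813 bits.
H(T|S) = 2.3012 − 0.8813 = 1.420 bits.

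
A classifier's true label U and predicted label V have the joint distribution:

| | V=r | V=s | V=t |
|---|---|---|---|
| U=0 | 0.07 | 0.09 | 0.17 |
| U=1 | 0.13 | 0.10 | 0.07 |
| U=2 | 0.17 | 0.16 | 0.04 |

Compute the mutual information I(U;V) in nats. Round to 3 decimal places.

0.078 nats

Marginals: p(U) = (0.3300, 0.3000, 0.3700), p(V) = (0.3700, 0.3500, 0.2800).
I(U;V) = H(U) + H(V) − H(U,V).
H(U) = 1.0949, H(V) = 1.0917, H(U,V) = 2.1089.
I(U;V) = 1.0949 + 1.0917 − 2.1089 = 0.078 nats.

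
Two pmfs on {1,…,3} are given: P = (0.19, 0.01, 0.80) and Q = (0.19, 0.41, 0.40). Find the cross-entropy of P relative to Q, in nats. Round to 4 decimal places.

1.0575 nats

H(P,Q) = −Σ p·ln q.
  −0.19·ln(0.19) = 0.31554
  −0.01·ln(0.41) = 0.00892
  −0.80·ln(0.40) = 0.73303
H(P,Q) = 1.0575 nats.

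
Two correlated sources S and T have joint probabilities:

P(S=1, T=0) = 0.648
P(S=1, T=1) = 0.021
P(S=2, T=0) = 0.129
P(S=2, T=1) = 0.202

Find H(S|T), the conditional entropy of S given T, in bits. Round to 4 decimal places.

0.6043 bits

Chain rule: H(S|T) = H(S,T) − H(T).
Marginals: p(S) = (0.6690, 0.3310), p(T) = (0.7770, 0.2230).
H(S,T) = 1.3699 bits; H(T) = 0.7656 bits.
H(S|T) = 1.3699 − 0.7656 = 0.6043 bits.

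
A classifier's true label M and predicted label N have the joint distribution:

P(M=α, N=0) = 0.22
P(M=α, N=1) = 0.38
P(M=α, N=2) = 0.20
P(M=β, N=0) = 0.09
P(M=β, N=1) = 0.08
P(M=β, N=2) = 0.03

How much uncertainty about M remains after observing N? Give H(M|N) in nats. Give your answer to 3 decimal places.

0.488 nats

Chain rule: H(M|N) = H(M,N) − H(N).
Marginals: p(M) = (0.8000, 0.2000), p(N) = (0.3100, 0.4600, 0.2300).
H(M,N) = 1.5466 nats; H(N) = 1.0583 nats.
H(M|N) = 1.5466 − 1.0583 = 0.488 nats.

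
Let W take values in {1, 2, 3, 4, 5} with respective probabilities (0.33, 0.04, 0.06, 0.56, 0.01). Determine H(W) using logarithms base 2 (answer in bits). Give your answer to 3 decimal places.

1.492 bits

H(W) = −Σ p·log₂ p.
  −(0.33)·log₂(0.33) = 0.5278
  −(0.04)·log₂(0.04) = 0.1858
  −(0.06)·log₂(0.06) = 0.2435
  −(0.56)·log₂(0.56) = 0.4684
  −(0.01)·log₂(0.01) = 0.0664
Sum: 0.5278 + 0.1858 + 0.2435 + 0.4684 + 0.0664 = 1.492 bits.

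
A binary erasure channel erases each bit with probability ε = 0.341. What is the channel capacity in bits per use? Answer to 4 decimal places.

0.6590 bits

Binary erasure channel: capacity C = 1 − ε.
C = 1 − 0.341 = 0.6590 bits per channel use.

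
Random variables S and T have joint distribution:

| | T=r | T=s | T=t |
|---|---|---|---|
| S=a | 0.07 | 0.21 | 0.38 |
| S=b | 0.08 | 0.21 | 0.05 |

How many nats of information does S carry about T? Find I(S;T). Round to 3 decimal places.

0.092 nats

Marginals: p(S) = (0.6600, 0.3400), p(T) = (0.1500, 0.4200, 0.4300).
I(S;T) = H(S) + H(T) − H(S,T).
H(S) = 0.6410, H(T) = 1.0118, H(S,T) = 1.5611.
I(S;T) = 0.6410 + 1.0118 − 1.5611 = 0.092 nats.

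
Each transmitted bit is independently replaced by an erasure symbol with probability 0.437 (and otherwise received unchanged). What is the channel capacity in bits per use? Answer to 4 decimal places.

Binary erasure channel: capacity C = 1 − ε.
C = 1 − 0.437 = 0.5630 bits per channel use.

0.5630 bits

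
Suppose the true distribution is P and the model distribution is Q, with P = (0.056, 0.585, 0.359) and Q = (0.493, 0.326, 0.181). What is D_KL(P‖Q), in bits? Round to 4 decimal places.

D(P‖Q) = Σ p·log₂(p/q).
  0.056·log₂(0.056/0.493) = -0.17573
  0.585·log₂(0.585/0.326) = 0.49349
  0.359·log₂(0.359/0.181) = 0.35469
D(P‖Q) = 0.6724 bits.

0.6724 bits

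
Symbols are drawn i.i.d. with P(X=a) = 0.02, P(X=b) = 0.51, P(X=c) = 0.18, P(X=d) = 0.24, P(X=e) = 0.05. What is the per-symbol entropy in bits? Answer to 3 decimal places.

1.764 bits

H(X) = −Σ p·log₂ p.
  −(0.02)·log₂(0.02) = 0.1129
  −(0.51)·log₂(0.51) = 0.4954
  −(0.18)·log₂(0.18) = 0.4453
  −(0.24)·log₂(0.24) = 0.4941
  −(0.05)·log₂(0.05) = 0.2161
Sum: 0.1129 + 0.4954 + 0.4453 + 0.4941 + 0.2161 = 1.764 bits.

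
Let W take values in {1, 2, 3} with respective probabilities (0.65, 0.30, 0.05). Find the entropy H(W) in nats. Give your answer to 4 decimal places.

H(W) = −Σ p·ln p.
  −(0.65)·ln(0.65) = 0.28001
  −(0.30)·ln(0.30) = 0.36119
  −(0.05)·ln(0.05) = 0.14979
Sum: 0.28001 + 0.36119 + 0.14979 = 0.7910 nats.

0.7910 nats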